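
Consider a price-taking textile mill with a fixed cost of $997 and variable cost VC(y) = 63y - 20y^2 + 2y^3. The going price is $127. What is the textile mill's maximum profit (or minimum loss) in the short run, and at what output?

AVC = 63 - 20y + 2y^2; min AVC = $13 at y = 5. Since P = $127 ≥ min AVC, the firm produces.
MC = 63 - 40y + 6y^2. Setting P = MC and taking the root on the rising branch gives y* = 8.
TR = 127·8 = 1016. TC = 997 + 248 = 1245. Profit = 1016 − 1245 = -$229.
Shutting down would mean losing the fixed cost of $997, so operating at a loss of $229 is better by $768.

Profit = -$229 at y = 8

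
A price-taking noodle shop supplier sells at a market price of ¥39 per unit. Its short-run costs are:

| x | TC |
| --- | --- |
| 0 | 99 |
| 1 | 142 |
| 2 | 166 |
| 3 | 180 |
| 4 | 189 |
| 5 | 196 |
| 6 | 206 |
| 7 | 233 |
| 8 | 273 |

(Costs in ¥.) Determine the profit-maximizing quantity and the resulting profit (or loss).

x = 7; profit = ¥40

Profit at each row (π = 39x − TC): x=0: -99; x=1: -103; x=2: -88; x=3: -63; x=4: -33; x=5: -1; x=6: 28; x=7: 40; x=8: 39.
Profit is maximized at x = 7. AVC there is 134/7 = ¥19.14 ≤ P, so producing beats shutting down (which would give -¥99).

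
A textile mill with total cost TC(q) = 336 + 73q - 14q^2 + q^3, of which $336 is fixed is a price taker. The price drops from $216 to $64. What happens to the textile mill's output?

AVC = 73 - 14q + q^2, minimized at q = 7 where min AVC = $24. MC = 73 - 28q + 3q^2.
With P = $216 above the shutdown price, P = MC gives q = 13.
At P = $64 ≥ min AVC, set P = MC: q = 9. The firm stays open but cuts output.

Output falls from 13 to 9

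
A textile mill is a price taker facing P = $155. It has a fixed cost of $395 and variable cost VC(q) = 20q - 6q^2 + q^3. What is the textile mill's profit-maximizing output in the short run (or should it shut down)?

Produce at q = 9

Variable cost is VC = 20q - 6q^2 + q^3, so AVC = VC/q = 20 - 6q + q^2 and MC = dTC/dq = 20 - 12q + 3q^2.
The AVC parabola has its vertex at q = 6/2 = 3, where AVC = 20 - 6·3 + 3^2 = $11.
Since P = $155 ≥ min AVC = $11, price covers variable cost and the firm should produce.
P = MC gives -135 - 12q + 3q^2 = 0, with roots -5 and 9. Take the larger (rising MC): q* = 9.
Check: AVC at q = 9 is $47 ≤ P, so revenue covers variable cost.
Profit = P·q − TC = 155·9 − 818 = $577.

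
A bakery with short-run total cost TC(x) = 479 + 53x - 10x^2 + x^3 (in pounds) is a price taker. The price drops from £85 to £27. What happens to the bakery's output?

AVC = 53 - 10x + x^2, minimized at x = 5 where min AVC = £28. MC = 53 - 20x + 3x^2.
With P = £85 above the shutdown price, P = MC gives x = 8.
At P = £27 < min AVC = £28, price no longer covers variable cost at any output, so the firm shuts down: x = 0.

Output falls from 8 to 0 (the firm shuts down)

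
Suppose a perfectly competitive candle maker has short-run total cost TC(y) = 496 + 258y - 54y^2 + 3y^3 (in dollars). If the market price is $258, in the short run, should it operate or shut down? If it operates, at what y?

Produce at y = 12

From TC, MC = TC'(y) = 258 - 108y + 9y^2 and AVC = VC/y = 258 - 54y + 3y^2.
AVC is minimized where dAVC/dy = -54 + 6y = 0, at y = 9; min AVC = 258 - 54·9 + 3·9^2 = $15.
Because $258 ≥ $15, revenue can cover variable cost; the firm operates.
Set P = MC: 258 = 258 - 108y + 9y^2 → -108y + 9y^2 = 0. The roots are y = 0 and y = 12; the profit-maximizing output is on the rising part of MC, so y* = 12.
Check: AVC at y = 12 is $42 ≤ P, so revenue covers variable cost.
Profit = P·y − TC = 258·12 − 1000 = $2096.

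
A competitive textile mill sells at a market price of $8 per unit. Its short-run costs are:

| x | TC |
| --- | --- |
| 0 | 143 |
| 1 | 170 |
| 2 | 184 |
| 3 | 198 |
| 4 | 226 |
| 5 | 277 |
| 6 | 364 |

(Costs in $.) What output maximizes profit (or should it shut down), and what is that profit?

Profit at each row (π = 8x − TC): x=0: -143; x=1: -162; x=2: -168; x=3: -174; x=4: -194; x=5: -237; x=6: -316.
Profit is highest at x = 0. Equivalently, the lowest AVC in the table is 55/3 ≈ $18.33 at x = 3, and P = $8 falls below it — price never covers variable cost, so the firm shuts down and loses only its fixed cost.

x = 0 (shut down); profit = -$143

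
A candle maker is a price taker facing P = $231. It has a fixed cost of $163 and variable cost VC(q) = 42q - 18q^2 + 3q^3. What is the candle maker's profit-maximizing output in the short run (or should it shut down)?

Produce at q = 7

From TC, MC = TC'(q) = 42 - 36q + 9q^2 and AVC = VC/q = 42 - 18q + 3q^2.
AVC is minimized where dAVC/dq = -18 + 6q = 0, at q = 3; min AVC = 42 - 18·3 + 3·3^2 = $15.
P = $231 exceeds min AVC = $15, so the firm stays open.
Solving P = MC: -189 - 36q + 9q^2 = 0 ⇒ q = -3 or 7. On the upward-sloping branch, q* = 7.
Check: AVC at q = 7 is $63 ≤ P, so revenue covers variable cost.
Profit = P·q − TC = 231·7 − 604 = $1013.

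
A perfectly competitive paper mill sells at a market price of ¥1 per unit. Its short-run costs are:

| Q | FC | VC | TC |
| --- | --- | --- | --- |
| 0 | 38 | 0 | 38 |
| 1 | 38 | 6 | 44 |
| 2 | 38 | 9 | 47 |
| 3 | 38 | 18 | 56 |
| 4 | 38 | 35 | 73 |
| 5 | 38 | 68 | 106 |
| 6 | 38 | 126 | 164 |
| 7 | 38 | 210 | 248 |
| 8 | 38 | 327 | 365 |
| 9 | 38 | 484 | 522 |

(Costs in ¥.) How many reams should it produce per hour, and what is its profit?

Q = 0 (shut down); profit = -¥38

Tabulate TR − TC: Q=0: -38; Q=1: -43; Q=2: -45; Q=3: -53; Q=4: -69; Q=5: -101; Q=6: -158; Q=7: -241; Q=8: -357; Q=9: -513.
Profit is highest at Q = 0. Equivalently, the lowest AVC in the table is 9/2 ≈ ¥4.50 at Q = 2, and P = ¥1 falls below it — price never covers variable cost, so the firm shuts down and loses only its fixed cost.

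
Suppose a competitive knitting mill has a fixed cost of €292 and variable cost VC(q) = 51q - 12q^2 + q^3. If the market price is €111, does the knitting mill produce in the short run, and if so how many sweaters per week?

From TC, MC = TC'(q) = 51 - 24q + 3q^2 and AVC = VC/q = 51 - 12q + q^2.
AVC hits its minimum where MC = AVC, at q = 6, giving min AVC = 51 - 12·6 + 6^2 = €15.
P = €111 exceeds min AVC = €15, so the firm stays open.
Solving P = MC: -60 - 24q + 3q^2 = 0 ⇒ q = -2 or 10. On the upward-sloping branch, q* = 10.
Check: AVC at q = 10 is €31 ≤ P, so revenue covers variable cost.
Profit = P·q − TC = 111·10 − 602 = €508.

Produce at q = 10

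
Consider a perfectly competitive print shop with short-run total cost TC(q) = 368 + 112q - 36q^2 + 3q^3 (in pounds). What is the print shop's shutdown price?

£4 per unit

Short-run supply begins at min AVC. From VC = 112q - 36q^2 + 3q^3, AVC = 112 - 36q + 3q^2.
dAVC/dq = -36 + 6q = 0 gives q = 6. min AVC = 112 - 36·6 + 3·6^2 = 4.
The firm shuts down for any P below £4.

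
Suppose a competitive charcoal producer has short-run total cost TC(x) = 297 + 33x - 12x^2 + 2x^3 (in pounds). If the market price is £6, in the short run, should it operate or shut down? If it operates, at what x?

Shut down

Variable cost is VC = 33x - 12x^2 + 2x^3, so AVC = VC/x = 33 - 12x + 2x^2 and MC = dTC/dx = 33 - 24x + 6x^2.
AVC is minimized where dAVC/dx = -12 + 4x = 0, at x = 3; min AVC = 33 - 12·3 + 2·3^2 = £15.
P = £6 lies below min AVC = £15; no output level covers variable cost.
Shutting down limits the loss to fixed cost, £297.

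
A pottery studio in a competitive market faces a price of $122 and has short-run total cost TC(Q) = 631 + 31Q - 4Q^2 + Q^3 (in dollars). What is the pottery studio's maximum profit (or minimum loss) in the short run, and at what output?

AVC = 31 - 4Q + Q^2 has its minimum $27 at Q = 2; price $122 clears that bar, so the firm operates.
MC = 31 - 8Q + 3Q^2. Setting P = MC and taking the root on the rising branch gives Q* = 7.
TR = 122·7 = 854. TC = 631 + 364 = 995. Profit = 854 − 995 = -$141.
By producing, the firm covers all variable cost plus $490 of fixed cost; shutting down would lose the full $631.

Profit = -$141 at Q = 7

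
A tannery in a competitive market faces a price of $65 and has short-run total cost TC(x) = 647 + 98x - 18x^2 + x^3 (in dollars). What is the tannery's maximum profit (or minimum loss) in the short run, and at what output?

Profit = -$163 at x = 11

AVC = 98 - 18x + x^2; min AVC = $17 at x = 9. Since P = $65 ≥ min AVC, the firm produces.
MC = 98 - 36x + 3x^2. Setting P = MC and taking the root on the rising branch gives x* = 11.
TR = 65·11 = 715. TC = 647 + 231 = 878. Profit = 715 − 878 = -$163.
Shutting down would mean losing the fixed cost of $647, so operating at a loss of $163 is better by $484.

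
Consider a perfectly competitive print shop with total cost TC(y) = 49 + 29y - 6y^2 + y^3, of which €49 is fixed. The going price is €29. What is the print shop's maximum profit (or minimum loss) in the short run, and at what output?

AVC = 29 - 6y + y^2 has its minimum €20 at y = 3; price €29 clears that bar, so the firm operates.
MC = 29 - 12y + 3y^2. Setting P = MC and taking the root on the rising branch gives y* = 4.
TR = 29·4 = 116. TC = 49 + 84 = 133. Profit = 116 − 133 = -€17.
Shutting down would mean losing the fixed cost of €49, so operating at a loss of €17 is better by €32.

Profit = -€17 at y = 4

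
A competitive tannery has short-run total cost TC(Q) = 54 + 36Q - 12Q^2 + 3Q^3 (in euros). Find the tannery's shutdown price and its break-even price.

Shutdown price = €24; break-even price = €45

Shutdown price = min AVC. AVC = 36 - 12Q + 3Q^2, with vertex at Q = 2 and minimum €24.
ATC = 54/Q + 36 - 12Q + 3Q^2. Setting dATC/dQ = −54/Q^2 − 12 + 6Q = 0 gives Q = 3 (since 6·3^3 − 12·3^2 = 54).
min ATC = 54/3 + 36 − 12·3 + 3·3^2 = €45. That is the break-even price.
For €24 ≤ P < €45 the firm produces at a loss; below €24 it shuts down.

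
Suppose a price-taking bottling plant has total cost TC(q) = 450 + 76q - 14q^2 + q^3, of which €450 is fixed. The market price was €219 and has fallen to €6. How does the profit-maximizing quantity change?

MC = 76 - 28q + 3q^2; the shutdown threshold is min AVC = €27 (at q = 7).
With P = €219 above the shutdown price, P = MC gives q = 13.
At P = €6 < min AVC = €27, price no longer covers variable cost at any output, so the firm shuts down: q = 0.

Output falls from 13 to 0 (the firm shuts down)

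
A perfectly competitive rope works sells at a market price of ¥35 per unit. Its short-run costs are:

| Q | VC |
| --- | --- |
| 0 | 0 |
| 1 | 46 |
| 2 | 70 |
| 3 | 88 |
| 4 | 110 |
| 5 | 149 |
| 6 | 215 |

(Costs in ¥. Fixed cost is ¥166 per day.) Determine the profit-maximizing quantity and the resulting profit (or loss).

Q = 4; profit = -¥136

Compute π = P·Q − TC at each output: Q=0: -166; Q=1: -177; Q=2: -166; Q=3: -149; Q=4: -136; Q=5: -140; Q=6: -171.
Profit is maximized at Q = 4. AVC there is 110/4 = ¥27.50 ≤ P, so producing beats shutting down (which would give -¥166).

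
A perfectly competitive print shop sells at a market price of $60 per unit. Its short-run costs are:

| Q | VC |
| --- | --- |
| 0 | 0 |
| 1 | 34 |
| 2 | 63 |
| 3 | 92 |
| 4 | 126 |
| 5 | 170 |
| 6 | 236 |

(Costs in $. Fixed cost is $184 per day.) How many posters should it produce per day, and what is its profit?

Q = 5; profit = -$54

Profit at each row (π = 60Q − TC): Q=0: -184; Q=1: -158; Q=2: -127; Q=3: -96; Q=4: -70; Q=5: -54; Q=6: -60.
Profit is maximized at Q = 5. AVC there is 170/5 = $34 ≤ P, so producing beats shutting down (which would give -$184).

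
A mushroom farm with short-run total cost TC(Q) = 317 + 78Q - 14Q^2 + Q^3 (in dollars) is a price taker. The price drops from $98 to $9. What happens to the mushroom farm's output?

MC = 78 - 28Q + 3Q^2; the shutdown threshold is min AVC = $29 (at Q = 7).
At P = $98 ≥ min AVC, set P = MC on the rising branch: Q = 10.
At P = $9 < min AVC = $29, price no longer covers variable cost at any output, so the firm shuts down: Q = 0.

Output falls from 10 to 0 (the firm shuts down)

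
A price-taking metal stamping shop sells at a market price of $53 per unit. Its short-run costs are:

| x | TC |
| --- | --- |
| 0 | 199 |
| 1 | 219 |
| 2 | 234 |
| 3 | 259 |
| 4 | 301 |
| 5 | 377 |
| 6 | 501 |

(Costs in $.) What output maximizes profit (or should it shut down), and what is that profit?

Tabulate TR − TC: x=0: -199; x=1: -166; x=2: -128; x=3: -100; x=4: -89; x=5: -112; x=6: -183.
Profit is maximized at x = 4. AVC there is 102/4 = $25.50 ≤ P, so producing beats shutting down (which would give -$199).

x = 4; profit = -$89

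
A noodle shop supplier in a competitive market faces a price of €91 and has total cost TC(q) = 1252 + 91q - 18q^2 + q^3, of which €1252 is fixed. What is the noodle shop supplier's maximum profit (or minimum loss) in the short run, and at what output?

Profit = -€388 at q = 12

AVC = 91 - 18q + q^2; min AVC = €10 at q = 9. Since P = €91 ≥ min AVC, the firm produces.
With MC = 91 - 36q + 3q^2, P = MC on the upward-sloping part at q* = 12.
TR = 91·12 = 1092. TC = 1252 + 228 = 1480. Profit = 1092 − 1480 = -€388.
That loss of €388 beats the €1252 the firm would lose by shutting down; producing recovers €864 of fixed cost.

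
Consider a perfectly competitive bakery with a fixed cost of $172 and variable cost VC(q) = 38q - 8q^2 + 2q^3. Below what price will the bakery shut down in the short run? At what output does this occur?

The firm shuts down when price falls below the minimum of average variable cost. AVC = VC/q = 38 - 8q + 2q^2.
dAVC/dq = -8 + 4q = 0 gives q = 2. min AVC = 38 - 8·2 + 2·2^2 = 30.
For P < $30 the firm produces nothing.

$30 per unit, at q = 2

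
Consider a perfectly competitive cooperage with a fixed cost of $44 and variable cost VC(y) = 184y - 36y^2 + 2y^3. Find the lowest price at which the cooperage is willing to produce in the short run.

$22 per unit

The firm shuts down when price falls below the minimum of average variable cost. AVC = VC/y = 184 - 36y + 2y^2.
dAVC/dy = -36 + 4y = 0 gives y = 9. min AVC = 184 - 36·9 + 2·9^2 = 22.
The firm shuts down for any P below $22.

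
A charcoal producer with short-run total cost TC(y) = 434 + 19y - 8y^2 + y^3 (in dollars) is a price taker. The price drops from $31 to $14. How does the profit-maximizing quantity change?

Output falls from 6 to 5

AVC = 19 - 8y + y^2, minimized at y = 4 where min AVC = $3. MC = 19 - 16y + 3y^2.
With P = $31 above the shutdown price, P = MC gives y = 6.
At P = $14 ≥ min AVC, set P = MC: y = 5. The firm stays open but cuts output.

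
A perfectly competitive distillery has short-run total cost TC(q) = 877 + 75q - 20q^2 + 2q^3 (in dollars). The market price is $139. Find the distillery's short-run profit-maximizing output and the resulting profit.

AVC = 75 - 20q + 2q^2; min AVC = $25 at q = 5. Since P = $139 ≥ min AVC, the firm produces.
With MC = 75 - 40q + 6q^2, P = MC on the upward-sloping part at q* = 8.
TR = 139·8 = 1112. TC = 877 + 344 = 1221. Profit = 1112 − 1221 = -$109.
Shutting down would mean losing the fixed cost of $877, so operating at a loss of $109 is better by $768.

Profit = -$109 at q = 8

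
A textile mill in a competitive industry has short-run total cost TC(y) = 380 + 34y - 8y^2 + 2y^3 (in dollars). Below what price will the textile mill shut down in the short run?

The firm shuts down when price falls below the minimum of average variable cost. AVC = VC/y = 34 - 8y + 2y^2.
dAVC/dy = -8 + 4y = 0 gives y = 2. min AVC = 34 - 8·2 + 2·2^2 = 26.
So the shutdown price is $26.

$26 per unit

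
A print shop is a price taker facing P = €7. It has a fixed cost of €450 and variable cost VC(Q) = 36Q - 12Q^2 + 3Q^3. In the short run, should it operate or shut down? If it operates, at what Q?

Shut down

Variable cost is VC = 36Q - 12Q^2 + 3Q^3, so AVC = VC/Q = 36 - 12Q + 3Q^2 and MC = dTC/dQ = 36 - 24Q + 9Q^2.
AVC is minimized where dAVC/dQ = -12 + 6Q = 0, at Q = 2; min AVC = 36 - 12·2 + 3·2^2 = €24.
Since P = €7 < min AVC = €24, price fails to cover variable cost at any output.
Best response: produce nothing and absorb the €450 fixed cost.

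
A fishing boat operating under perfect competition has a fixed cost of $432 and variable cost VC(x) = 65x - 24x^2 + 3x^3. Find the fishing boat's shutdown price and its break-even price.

AVC = 65 - 24x + 3x^2; minimized at x = 4, giving min AVC = $17. That is the shutdown price.
ATC = 432/x + 65 - 24x + 3x^2. Setting dATC/dx = −432/x^2 − 24 + 6x = 0 gives x = 6 (since 6·6^3 − 24·6^2 = 432).
min ATC = 432/6 + 65 − 24·6 + 3·6^2 = $101. That is the break-even price.
For $17 ≤ P < $101 the firm produces at a loss; below $17 it shuts down.

Shutdown price = $17; break-even price = $101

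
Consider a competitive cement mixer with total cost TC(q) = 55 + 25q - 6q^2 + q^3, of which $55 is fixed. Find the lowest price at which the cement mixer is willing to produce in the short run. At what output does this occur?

The shutdown price is the minimum of AVC. VC = 25q - 6q^2 + q^3, so AVC = 25 - 6q + q^2.
At the minimum of AVC, MC = AVC. MC = 25 - 12q + 3q^2; setting MC = AVC gives 2q^2 - 6q = 0, so q = 3. min AVC = 16.
For P < $16 the firm produces nothing.

$16 per unit, at q = 3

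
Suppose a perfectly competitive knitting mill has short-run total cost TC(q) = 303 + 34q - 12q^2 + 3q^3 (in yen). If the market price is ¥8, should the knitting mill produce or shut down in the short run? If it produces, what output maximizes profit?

Shut down

Strip out fixed cost: VC = 34q - 12q^2 + 3q^3. Then AVC = 34 - 12q + 3q^2 and MC = 34 - 24q + 9q^2.
AVC hits its minimum where MC = AVC, at q = 2, giving min AVC = 34 - 12·2 + 3·2^2 = ¥22.
Since P = ¥8 < min AVC = ¥22, price fails to cover variable cost at any output.
The firm minimizes its loss by shutting down and losing only its fixed cost of ¥303.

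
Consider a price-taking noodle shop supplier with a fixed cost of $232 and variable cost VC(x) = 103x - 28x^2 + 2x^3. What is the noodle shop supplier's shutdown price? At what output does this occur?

$5 per unit, at x = 7

The firm shuts down when price falls below the minimum of average variable cost. AVC = VC/x = 103 - 28x + 2x^2.
At the minimum of AVC, MC = AVC. MC = 103 - 56x + 6x^2; setting MC = AVC gives 4x^2 - 28x = 0, so x = 7. min AVC = 5.
For P < $5 the firm produces nothing.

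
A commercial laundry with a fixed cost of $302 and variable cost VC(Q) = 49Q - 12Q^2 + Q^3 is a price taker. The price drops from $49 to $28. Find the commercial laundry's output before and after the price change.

Output falls from 8 to 7

AVC = 49 - 12Q + Q^2, minimized at Q = 6 where min AVC = $13. MC = 49 - 24Q + 3Q^2.
At P = $49 ≥ min AVC, set P = MC on the rising branch: Q = 8.
At P = $28 ≥ min AVC, set P = MC: Q = 7. The firm stays open but cuts output.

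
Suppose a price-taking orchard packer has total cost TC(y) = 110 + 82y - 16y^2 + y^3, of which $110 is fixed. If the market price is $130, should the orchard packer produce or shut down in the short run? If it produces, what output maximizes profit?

Produce at y = 12

From TC, MC = TC'(y) = 82 - 32y + 3y^2 and AVC = VC/y = 82 - 16y + y^2.
The AVC parabola has its vertex at y = 16/2 = 8, where AVC = 82 - 16·8 + 8^2 = $18.
P = $130 exceeds min AVC = $18, so the firm stays open.
P = MC gives -48 - 32y + 3y^2 = 0, with roots -4/3 and 12. Take the larger (rising MC): y* = 12.
Check: AVC at y = 12 is $34 ≤ P, so revenue covers variable cost.
Profit = P·y − TC = 130·12 − 518 = $1042.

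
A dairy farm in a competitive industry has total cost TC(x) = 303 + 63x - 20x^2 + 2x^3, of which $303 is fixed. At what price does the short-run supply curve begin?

The shutdown price is the minimum of AVC. VC = 63x - 20x^2 + 2x^3, so AVC = 63 - 20x + 2x^2.
dAVC/dx = -20 + 4x = 0 gives x = 5. min AVC = 63 - 20·5 + 2·5^2 = 13.
The firm shuts down for any P below $13.

$13 per unit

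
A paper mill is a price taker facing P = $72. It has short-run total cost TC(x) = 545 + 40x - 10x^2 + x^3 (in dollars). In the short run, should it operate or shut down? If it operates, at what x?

Variable cost is VC = 40x - 10x^2 + x^3, so AVC = VC/x = 40 - 10x + x^2 and MC = dTC/dx = 40 - 20x + 3x^2.
AVC is minimized where dAVC/dx = -10 + 2x = 0, at x = 5; min AVC = 40 - 10·5 + 5^2 = $15.
P = $72 exceeds min AVC = $15, so the firm stays open.
Solving P = MC: -32 - 20x + 3x^2 = 0 ⇒ x = -4/3 or 8. On the upward-sloping branch, x* = 8.
Check: AVC at x = 8 is $24 ≤ P, so revenue covers variable cost.
Profit = P·x − TC = 72·8 − 737 = -$161, a loss, but smaller than the $545 fixed cost the firm would lose by shutting down.

Produce at x = 8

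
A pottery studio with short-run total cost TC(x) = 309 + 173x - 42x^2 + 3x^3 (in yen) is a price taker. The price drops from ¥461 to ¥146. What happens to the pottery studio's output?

MC = 173 - 84x + 9x^2; the shutdown threshold is min AVC = ¥26 (at x = 7).
With P = ¥461 above the shutdown price, P = MC gives x = 12.
At P = ¥146 ≥ min AVC, set P = MC: x = 9. The firm stays open but cuts output.

Output falls from 12 to 9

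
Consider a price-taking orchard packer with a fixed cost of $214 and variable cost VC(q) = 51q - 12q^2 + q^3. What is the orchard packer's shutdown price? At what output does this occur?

$15 per unit, at q = 6

Short-run supply begins at min AVC. From VC = 51q - 12q^2 + q^3, AVC = 51 - 12q + q^2.
dAVC/dq = -12 + 2q = 0 gives q = 6. min AVC = 51 - 12·6 + 6^2 = 15.
For P < $15 the firm produces nothing.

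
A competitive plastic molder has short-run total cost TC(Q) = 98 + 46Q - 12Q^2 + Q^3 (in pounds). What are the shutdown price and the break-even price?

Shutdown price = £10; break-even price = £25

AVC = 46 - 12Q + Q^2; minimized at Q = 6, giving min AVC = £10. That is the shutdown price.
ATC = 98/Q + 46 - 12Q + Q^2. Setting dATC/dQ = −98/Q^2 − 12 + 2Q = 0 gives Q = 7 (since 2·7^3 − 12·7^2 = 98).
min ATC = 98/7 + 46 − 12·7 + 7^2 = £25. That is the break-even price.
For £10 ≤ P < £25 the firm produces at a loss; below £10 it shuts down.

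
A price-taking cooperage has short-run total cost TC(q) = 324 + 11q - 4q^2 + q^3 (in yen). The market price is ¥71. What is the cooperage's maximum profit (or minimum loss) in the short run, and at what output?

Profit = -¥36 at q = 6

AVC = 11 - 4q + q^2 has its minimum ¥7 at q = 2; price ¥71 clears that bar, so the firm operates.
With MC = 11 - 8q + 3q^2, P = MC on the upward-sloping part at q* = 6.
TR = 71·6 = 426. TC = 324 + 138 = 462. Profit = 426 − 462 = -¥36.
By producing, the firm covers all variable cost plus ¥288 of fixed cost; shutting down would lose the full ¥324.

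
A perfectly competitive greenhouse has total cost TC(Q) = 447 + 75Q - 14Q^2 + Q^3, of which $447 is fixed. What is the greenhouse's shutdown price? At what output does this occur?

$26 per unit, at Q = 7

Short-run supply begins at min AVC. From VC = 75Q - 14Q^2 + Q^3, AVC = 75 - 14Q + Q^2.
At the minimum of AVC, MC = AVC. MC = 75 - 28Q + 3Q^2; setting MC = AVC gives 2Q^2 - 14Q = 0, so Q = 7. min AVC = 26.
The firm shuts down for any P below $26.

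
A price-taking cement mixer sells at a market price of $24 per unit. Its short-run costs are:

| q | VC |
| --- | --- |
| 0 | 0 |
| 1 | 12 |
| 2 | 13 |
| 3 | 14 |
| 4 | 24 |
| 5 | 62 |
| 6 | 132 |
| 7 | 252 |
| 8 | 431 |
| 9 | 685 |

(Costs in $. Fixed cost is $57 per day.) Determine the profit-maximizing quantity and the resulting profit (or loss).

q = 4; profit = $15

Tabulate TR − TC: q=0: -57; q=1: -45; q=2: -22; q=3: 1; q=4: 15; q=5: 1; q=6: -45; q=7: -141; q=8: -296; q=9: -526.
Profit is maximized at q = 4. AVC there is 24/4 = $6 ≤ P, so producing beats shutting down (which would give -$57).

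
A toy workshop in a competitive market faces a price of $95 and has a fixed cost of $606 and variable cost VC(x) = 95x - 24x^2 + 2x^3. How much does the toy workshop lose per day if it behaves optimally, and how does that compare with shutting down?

Profit = -$94 at x = 8

AVC = 95 - 24x + 2x^2 has its minimum $23 at x = 6; price $95 clears that bar, so the firm operates.
MC = 95 - 48x + 6x^2. Setting P = MC and taking the root on the rising branch gives x* = 8.
TR = 95·8 = 760. TC = 606 + 248 = 854. Profit = 760 − 854 = -$94.
Shutting down would mean losing the fixed cost of $606, so operating at a loss of $94 is better by $512.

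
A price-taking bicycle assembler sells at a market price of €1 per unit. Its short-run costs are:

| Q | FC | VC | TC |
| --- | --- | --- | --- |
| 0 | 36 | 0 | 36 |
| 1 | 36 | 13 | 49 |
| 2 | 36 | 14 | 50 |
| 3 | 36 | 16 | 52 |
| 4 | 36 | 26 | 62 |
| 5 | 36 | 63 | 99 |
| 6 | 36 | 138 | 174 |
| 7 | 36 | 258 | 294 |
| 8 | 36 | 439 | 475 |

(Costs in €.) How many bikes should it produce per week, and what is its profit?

Tabulate TR − TC: Q=0: -36; Q=1: -48; Q=2: -48; Q=3: -49; Q=4: -58; Q=5: -94; Q=6: -168; Q=7: -287; Q=8: -467.
Profit is highest at Q = 0. Equivalently, the lowest AVC in the table is 16/3 ≈ €5.33 at Q = 3, and P = €1 falls below it — price never covers variable cost, so the firm shuts down and loses only its fixed cost.

Q = 0 (shut down); profit = -€36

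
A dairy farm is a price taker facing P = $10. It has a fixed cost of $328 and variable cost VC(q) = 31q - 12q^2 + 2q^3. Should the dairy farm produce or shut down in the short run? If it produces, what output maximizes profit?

Shut down

Strip out fixed cost: VC = 31q - 12q^2 + 2q^3. Then AVC = 31 - 12q + 2q^2 and MC = 31 - 24q + 6q^2.
The AVC parabola has its vertex at q = 12/4 = 3, where AVC = 31 - 12·3 + 2·3^2 = $13.
Since P = $10 < min AVC = $13, price fails to cover variable cost at any output.
Shutting down limits the loss to fixed cost, $328.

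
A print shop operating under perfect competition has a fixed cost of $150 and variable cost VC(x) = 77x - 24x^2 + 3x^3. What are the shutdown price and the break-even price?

Shutdown price = $29; break-even price = $62

Shutdown price = min AVC. AVC = 77 - 24x + 3x^2, with vertex at x = 4 and minimum $29.
ATC = 150/x + 77 - 24x + 3x^2. Setting dATC/dx = −150/x^2 − 24 + 6x = 0 gives x = 5 (since 6·5^3 − 24·5^2 = 150).
min ATC = 150/5 + 77 − 24·5 + 3·5^2 = $62. That is the break-even price.
Between these two prices the firm operates at a loss; above $62 it earns a profit.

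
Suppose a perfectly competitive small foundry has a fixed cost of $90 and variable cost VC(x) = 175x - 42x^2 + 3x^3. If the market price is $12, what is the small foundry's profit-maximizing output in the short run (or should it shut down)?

Strip out fixed cost: VC = 175x - 42x^2 + 3x^3. Then AVC = 175 - 42x + 3x^2 and MC = 175 - 84x + 9x^2.
AVC hits its minimum where MC = AVC, at x = 7, giving min AVC = 175 - 42·7 + 3·7^2 = $28.
Since P = $12 < min AVC = $28, price fails to cover variable cost at any output.
The firm minimizes its loss by shutting down and losing only its fixed cost of $90.

Shut down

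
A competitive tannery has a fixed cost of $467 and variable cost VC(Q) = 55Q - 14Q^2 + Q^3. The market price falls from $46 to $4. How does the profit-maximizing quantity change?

Output falls from 9 to 0 (the firm shuts down)

AVC = 55 - 14Q + Q^2, minimized at Q = 7 where min AVC = $6. MC = 55 - 28Q + 3Q^2.
With P = $46 above the shutdown price, P = MC gives Q = 9.
At P = $4 < min AVC = $6, price no longer covers variable cost at any output, so the firm shuts down: Q = 0.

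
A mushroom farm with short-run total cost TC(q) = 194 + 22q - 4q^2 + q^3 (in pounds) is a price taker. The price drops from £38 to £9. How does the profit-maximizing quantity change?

AVC = 22 - 4q + q^2, minimized at q = 2 where min AVC = £18. MC = 22 - 8q + 3q^2.
With P = £38 above the shutdown price, P = MC gives q = 4.
At P = £9 < min AVC = £18, price no longer covers variable cost at any output, so the firm shuts down: q = 0.

Output falls from 4 to 0 (the firm shuts down)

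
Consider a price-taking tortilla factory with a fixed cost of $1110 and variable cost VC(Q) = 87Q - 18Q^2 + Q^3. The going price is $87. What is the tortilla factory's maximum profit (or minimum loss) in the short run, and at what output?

Profit = -$246 at Q = 12

AVC = 87 - 18Q + Q^2; min AVC = $6 at Q = 9. Since P = $87 ≥ min AVC, the firm produces.
With MC = 87 - 36Q + 3Q^2, P = MC on the upward-sloping part at Q* = 12.
TR = 87·12 = 1044. TC = 1110 + 180 = 1290. Profit = 1044 − 1290 = -$246.
By producing, the firm covers all variable cost plus $864 of fixed cost; shutting down would lose the full $1110.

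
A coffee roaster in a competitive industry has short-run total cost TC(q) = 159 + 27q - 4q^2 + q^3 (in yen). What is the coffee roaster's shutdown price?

¥23 per unit

The firm shuts down when price falls below the minimum of average variable cost. AVC = VC/q = 27 - 4q + q^2.
dAVC/dq = -4 + 2q = 0 gives q = 2. min AVC = 27 - 4·2 + 2^2 = 23.
So the shutdown price is ¥23.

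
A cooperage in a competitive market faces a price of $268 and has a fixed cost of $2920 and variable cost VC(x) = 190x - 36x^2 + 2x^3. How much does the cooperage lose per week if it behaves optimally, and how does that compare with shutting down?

Profit = -$216 at x = 13

AVC = 190 - 36x + 2x^2 has its minimum $28 at x = 9; price $268 clears that bar, so the firm operates.
MC = 190 - 72x + 6x^2. Setting P = MC and taking the root on the rising branch gives x* = 13.
TR = 268·13 = 3484. TC = 2920 + 780 = 3700. Profit = 3484 − 3700 = -$216.
By producing, the firm covers all variable cost plus $2704 of fixed cost; shutting down would lose the full $2920.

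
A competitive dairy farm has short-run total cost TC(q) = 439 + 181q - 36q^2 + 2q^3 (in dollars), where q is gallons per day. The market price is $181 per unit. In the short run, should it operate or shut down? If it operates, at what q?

Variable cost is VC = 181q - 36q^2 + 2q^3, so AVC = VC/q = 181 - 36q + 2q^2 and MC = dTC/dq = 181 - 72q + 6q^2.
The AVC parabola has its vertex at q = 36/4 = 9, where AVC = 181 - 36·9 + 2·9^2 = $19.
Because $181 ≥ $19, revenue can cover variable cost; the firm operates.
Set P = MC: 181 = 181 - 72q + 6q^2 → -72q + 6q^2 = 0. The roots are q = 0 and q = 12; the profit-maximizing output is on the rising part of MC, so q* = 12.
Check: AVC at q = 12 is $37 ≤ P, so revenue covers variable cost.
Profit = P·q − TC = 181·12 − 883 = $1289.

Produce at q = 12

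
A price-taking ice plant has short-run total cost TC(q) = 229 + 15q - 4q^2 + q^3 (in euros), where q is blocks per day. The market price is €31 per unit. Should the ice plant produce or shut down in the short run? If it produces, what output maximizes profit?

Produce at q = 4

Variable cost is VC = 15q - 4q^2 + q^3, so AVC = VC/q = 15 - 4q + q^2 and MC = dTC/dq = 15 - 8q + 3q^2.
The AVC parabola has its vertex at q = 4/2 = 2, where AVC = 15 - 4·2 + 2^2 = €11.
P = €31 exceeds min AVC = €11, so the firm stays open.
Set P = MC: 31 = 15 - 8q + 3q^2 → -16 - 8q + 3q^2 = 0. The roots are q = -4/3 and q = 4; the profit-maximizing output is on the rising part of MC, so q* = 4.
Check: AVC at q = 4 is €15 ≤ P, so revenue covers variable cost.
Profit = P·q − TC = 31·4 − 289 = -€165, a loss, but smaller than the €229 fixed cost the firm would lose by shutting down.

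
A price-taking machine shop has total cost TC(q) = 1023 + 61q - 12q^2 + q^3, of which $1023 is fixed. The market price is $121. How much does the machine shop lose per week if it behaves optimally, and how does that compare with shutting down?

AVC = 61 - 12q + q^2; min AVC = $25 at q = 6. Since P = $121 ≥ min AVC, the firm produces.
MC = 61 - 24q + 3q^2. Setting P = MC and taking the root on the rising branch gives q* = 10.
TR = 121·10 = 1210. TC = 1023 + 410 = 1433. Profit = 1210 − 1433 = -$223.
Shutting down would mean losing the fixed cost of $1023, so operating at a loss of $223 is better by $800.

Profit = -$223 at q = 10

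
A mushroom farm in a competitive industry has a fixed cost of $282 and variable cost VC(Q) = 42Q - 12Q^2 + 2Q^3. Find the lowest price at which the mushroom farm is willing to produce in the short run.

$24 per unit

Short-run supply begins at min AVC. From VC = 42Q - 12Q^2 + 2Q^3, AVC = 42 - 12Q + 2Q^2.
dAVC/dQ = -12 + 4Q = 0 gives Q = 3. min AVC = 42 - 12·3 + 2·3^2 = 24.
For P < $24 the firm produces nothing.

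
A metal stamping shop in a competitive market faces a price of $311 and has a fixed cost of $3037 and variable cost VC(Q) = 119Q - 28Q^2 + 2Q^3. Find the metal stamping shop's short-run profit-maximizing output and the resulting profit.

Profit = -$157 at Q = 12

AVC = 119 - 28Q + 2Q^2; min AVC = $21 at Q = 7. Since P = $311 ≥ min AVC, the firm produces.
With MC = 119 - 56Q + 6Q^2, P = MC on the upward-sloping part at Q* = 12.
TR = 311·12 = 3732. TC = 3037 + 852 = 3889. Profit = 3732 − 3889 = -$157.
By producing, the firm covers all variable cost plus $2880 of fixed cost; shutting down would lose the full $3037.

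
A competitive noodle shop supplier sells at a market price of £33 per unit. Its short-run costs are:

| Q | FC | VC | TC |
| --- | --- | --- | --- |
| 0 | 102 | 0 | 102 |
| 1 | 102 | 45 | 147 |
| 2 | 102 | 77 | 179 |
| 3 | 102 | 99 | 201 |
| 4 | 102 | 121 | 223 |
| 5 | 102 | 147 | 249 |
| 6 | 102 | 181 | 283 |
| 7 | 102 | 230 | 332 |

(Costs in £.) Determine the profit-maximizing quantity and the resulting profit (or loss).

Q = 5; profit = -£84

Profit at each row (π = 33Q − TC): Q=0: -102; Q=1: -114; Q=2: -113; Q=3: -102; Q=4: -91; Q=5: -84; Q=6: -85; Q=7: -101.
Profit is maximized at Q = 5. AVC there is 147/5 = £29.40 ≤ P, so producing beats shutting down (which would give -£102).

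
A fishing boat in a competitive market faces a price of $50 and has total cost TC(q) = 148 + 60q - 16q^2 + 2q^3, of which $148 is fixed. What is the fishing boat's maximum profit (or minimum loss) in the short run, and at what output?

Profit = -$48 at q = 5

AVC = 60 - 16q + 2q^2; min AVC = $28 at q = 4. Since P = $50 ≥ min AVC, the firm produces.
MC = 60 - 32q + 6q^2. Setting P = MC and taking the root on the rising branch gives q* = 5.
TR = 50·5 = 250. TC = 148 + 150 = 298. Profit = 250 − 298 = -$48.
That loss of $48 beats the $148 the firm would lose by shutting down; producing recovers $100 of fixed cost.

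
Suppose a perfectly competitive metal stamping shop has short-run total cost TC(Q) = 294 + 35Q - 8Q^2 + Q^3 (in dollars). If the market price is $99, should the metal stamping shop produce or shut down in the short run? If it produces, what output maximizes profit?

Strip out fixed cost: VC = 35Q - 8Q^2 + Q^3. Then AVC = 35 - 8Q + Q^2 and MC = 35 - 16Q + 3Q^2.
AVC is minimized where dAVC/dQ = -8 + 2Q = 0, at Q = 4; min AVC = 35 - 8·4 + 4^2 = $19.
P = $99 exceeds min AVC = $19, so the firm stays open.
P = MC gives -64 - 16Q + 3Q^2 = 0, with roots -8/3 and 8. Take the larger (rising MC): Q* = 8.
Check: AVC at Q = 8 is $35 ≤ P, so revenue covers variable cost.
Profit = P·Q − TC = 99·8 − 574 = $218.

Produce at Q = 8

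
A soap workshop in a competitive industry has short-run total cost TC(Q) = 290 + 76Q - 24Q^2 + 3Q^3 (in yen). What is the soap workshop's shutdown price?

¥28 per unit

Short-run supply begins at min AVC. From VC = 76Q - 24Q^2 + 3Q^3, AVC = 76 - 24Q + 3Q^2.
dAVC/dQ = -24 + 6Q = 0 gives Q = 4. min AVC = 76 - 24·4 + 3·4^2 = 28.
For P < ¥28 the firm produces nothing.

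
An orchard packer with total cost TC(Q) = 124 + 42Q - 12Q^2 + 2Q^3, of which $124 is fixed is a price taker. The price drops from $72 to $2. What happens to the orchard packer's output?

MC = 42 - 24Q + 6Q^2; the shutdown threshold is min AVC = $24 (at Q = 3).
At P = $72 ≥ min AVC, set P = MC on the rising branch: Q = 5.
At P = $2 < min AVC = $24, price no longer covers variable cost at any output, so the firm shuts down: Q = 0.

Output falls from 5 to 0 (the firm shuts down)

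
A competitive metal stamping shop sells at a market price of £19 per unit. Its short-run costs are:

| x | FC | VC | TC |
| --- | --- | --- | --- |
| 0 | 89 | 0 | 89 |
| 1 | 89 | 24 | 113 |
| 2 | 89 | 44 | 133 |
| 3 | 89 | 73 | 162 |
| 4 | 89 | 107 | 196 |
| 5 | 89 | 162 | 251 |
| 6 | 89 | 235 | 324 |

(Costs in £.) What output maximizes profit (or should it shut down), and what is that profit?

x = 0 (shut down); profit = -£89

Profit at each row (π = 19x − TC): x=0: -89; x=1: -94; x=2: -95; x=3: -105; x=4: -120; x=5: -156; x=6: -210.
Profit is highest at x = 0. Equivalently, the lowest AVC in the table is 44/2 ≈ £22 at x = 2, and P = £19 falls below it — price never covers variable cost, so the firm shuts down and loses only its fixed cost.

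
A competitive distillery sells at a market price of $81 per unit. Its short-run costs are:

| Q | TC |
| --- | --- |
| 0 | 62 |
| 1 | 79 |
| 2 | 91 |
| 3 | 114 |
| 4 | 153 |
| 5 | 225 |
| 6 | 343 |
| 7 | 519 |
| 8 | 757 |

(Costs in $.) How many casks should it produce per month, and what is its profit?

Tabulate TR − TC: Q=0: -62; Q=1: 2; Q=2: 71; Q=3: 129; Q=4: 171; Q=5: 180; Q=6: 143; Q=7: 48; Q=8: -109.
Profit is maximized at Q = 5. AVC there is 163/5 = $32.60 ≤ P, so producing beats shutting down (which would give -$62).

Q = 5; profit = $180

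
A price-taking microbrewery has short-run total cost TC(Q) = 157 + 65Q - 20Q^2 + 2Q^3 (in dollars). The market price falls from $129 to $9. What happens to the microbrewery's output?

Output falls from 8 to 0 (the firm shuts down)

MC = 65 - 40Q + 6Q^2; the shutdown threshold is min AVC = $15 (at Q = 5).
With P = $129 above the shutdown price, P = MC gives Q = 8.
At P = $9 < min AVC = $15, price no longer covers variable cost at any output, so the firm shuts down: Q = 0.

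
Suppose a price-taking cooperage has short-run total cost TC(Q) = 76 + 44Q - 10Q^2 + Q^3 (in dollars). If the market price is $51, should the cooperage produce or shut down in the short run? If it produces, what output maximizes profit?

Produce at Q = 7

Strip out fixed cost: VC = 44Q - 10Q^2 + Q^3. Then AVC = 44 - 10Q + Q^2 and MC = 44 - 20Q + 3Q^2.
The AVC parabola has its vertex at Q = 10/2 = 5, where AVC = 44 - 10·5 + 5^2 = $19.
Because $51 ≥ $19, revenue can cover variable cost; the firm operates.
Set P = MC: 51 = 44 - 20Q + 3Q^2 → -7 - 20Q + 3Q^2 = 0. The roots are Q = -1/3 and Q = 7; the profit-maximizing output is on the rising part of MC, so Q* = 7.
Check: AVC at Q = 7 is $23 ≤ P, so revenue covers variable cost.
Profit = P·Q − TC = 51·7 − 237 = $120.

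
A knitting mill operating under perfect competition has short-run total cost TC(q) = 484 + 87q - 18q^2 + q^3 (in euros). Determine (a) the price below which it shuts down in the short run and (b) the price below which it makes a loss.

Shutdown price = €6; break-even price = €54

AVC = 87 - 18q + q^2; minimized at q = 9, giving min AVC = €6. That is the shutdown price.
ATC = 484/q + 87 - 18q + q^2. Setting dATC/dq = −484/q^2 − 18 + 2q = 0 gives q = 11 (since 2·11^3 − 18·11^2 = 484).
min ATC = 484/11 + 87 − 18·11 + 11^2 = €54. That is the break-even price.
Between these two prices the firm operates at a loss; above €54 it earns a profit.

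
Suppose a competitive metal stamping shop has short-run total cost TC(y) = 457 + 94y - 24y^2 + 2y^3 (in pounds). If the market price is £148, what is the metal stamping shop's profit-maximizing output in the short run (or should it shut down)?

Strip out fixed cost: VC = 94y - 24y^2 + 2y^3. Then AVC = 94 - 24y + 2y^2 and MC = 94 - 48y + 6y^2.
AVC is minimized where dAVC/dy = -24 + 4y = 0, at y = 6; min AVC = 94 - 24·6 + 2·6^2 = £22.
P = £148 exceeds min AVC = £22, so the firm stays open.
Solving P = MC: -54 - 48y + 6y^2 = 0 ⇒ y = -1 or 9. On the upward-sloping branch, y* = 9.
Check: AVC at y = 9 is £40 ≤ P, so revenue covers variable cost.
Profit = P·y − TC = 148·9 − 817 = £515.

Produce at y = 9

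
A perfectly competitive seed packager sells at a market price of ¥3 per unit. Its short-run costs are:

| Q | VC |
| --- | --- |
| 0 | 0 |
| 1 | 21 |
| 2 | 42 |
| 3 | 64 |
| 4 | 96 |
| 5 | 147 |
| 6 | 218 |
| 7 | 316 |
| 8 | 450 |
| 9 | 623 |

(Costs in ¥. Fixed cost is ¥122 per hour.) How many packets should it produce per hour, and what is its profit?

Q = 0 (shut down); profit = -¥122

Profit at each row (π = 3Q − TC): Q=0: -122; Q=1: -140; Q=2: -158; Q=3: -177; Q=4: -206; Q=5: -254; Q=6: -322; Q=7: -417; Q=8: -548; Q=9: -718.
Profit is highest at Q = 0. Equivalently, the lowest AVC in the table is 21/1 ≈ ¥21 at Q = 1, and P = ¥3 falls below it — price never covers variable cost, so the firm shuts down and loses only its fixed cost.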